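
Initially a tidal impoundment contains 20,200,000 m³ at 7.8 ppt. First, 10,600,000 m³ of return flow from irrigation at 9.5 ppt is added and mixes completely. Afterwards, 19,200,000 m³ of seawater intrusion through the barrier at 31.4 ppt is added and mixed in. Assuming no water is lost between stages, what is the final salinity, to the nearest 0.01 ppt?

Weighted by volume,
Initial salt = 20,200,000×7.8 = 157,560,000
After stage 1: salt = 157,560,000 + 10,600,000×9.5 = 258,260,000; volume = 30,800,000 m³; S = 8.385 ppt
After stage 2: salt = 258,260,000 + 19,200,000×31.4 = 861,140,000; volume = 50,000,000 m³
S = 861,140,000 / 50,000,000 = 17.2228 ppt

17.22 ppt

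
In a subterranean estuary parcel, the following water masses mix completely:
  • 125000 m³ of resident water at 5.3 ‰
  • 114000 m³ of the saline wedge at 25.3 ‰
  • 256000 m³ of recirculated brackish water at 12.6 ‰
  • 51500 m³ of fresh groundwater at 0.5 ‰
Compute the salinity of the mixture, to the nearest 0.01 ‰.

Weighted by volume,
salt = 125,000×5.3 + 114,000×25.3 + 256,000×12.6 + 51,500×0.5 = 662,500 + 2,884,200 + 3,225,600 + 25,750 = 6,798,050
volume = 125,000 + 114,000 + 256,000 + 51,500 = 546,500 m³
S = 6,798,050 / 546,500 = 12.4392 ‰

12.44 ‰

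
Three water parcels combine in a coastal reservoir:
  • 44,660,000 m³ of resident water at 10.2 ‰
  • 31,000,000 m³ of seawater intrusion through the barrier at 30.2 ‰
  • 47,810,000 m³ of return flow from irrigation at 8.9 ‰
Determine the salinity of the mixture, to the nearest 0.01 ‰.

14.72 ‰

Mass of salt is conserved:
salt = 44,660,000×10.2 + 31,000,000×30.2 + 47,810,000×8.9 = 455,532,000 + 936,200,000 + 425,509,000 = 1,817,241,000
volume = 44,660,000 + 31,000,000 + 47,810,000 = 123,470,000 m³
S = 1,817,241,000 / 123,470,000 = 14.7181 ‰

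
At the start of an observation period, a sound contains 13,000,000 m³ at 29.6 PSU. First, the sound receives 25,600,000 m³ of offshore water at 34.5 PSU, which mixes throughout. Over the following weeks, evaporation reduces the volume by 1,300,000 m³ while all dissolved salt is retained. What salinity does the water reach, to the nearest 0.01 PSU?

33.99 PSU

After mixing: salt = 13,000,000×29.6 + 25,600,000×34.5 = 1,268,000,000; volume = 38,600,000 m³
After evaporation: salt unchanged = 1,268,000,000; volume = 38,600,000 − 1,300,000 = 37,300,000 m³
S = 1,268,000,000 / 37,300,000 = 33.9946 PSU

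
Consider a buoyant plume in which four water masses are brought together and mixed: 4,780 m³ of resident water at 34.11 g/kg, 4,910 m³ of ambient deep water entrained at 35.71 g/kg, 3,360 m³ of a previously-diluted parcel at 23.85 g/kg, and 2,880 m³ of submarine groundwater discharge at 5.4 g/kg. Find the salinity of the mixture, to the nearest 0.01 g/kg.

27.25 g/kg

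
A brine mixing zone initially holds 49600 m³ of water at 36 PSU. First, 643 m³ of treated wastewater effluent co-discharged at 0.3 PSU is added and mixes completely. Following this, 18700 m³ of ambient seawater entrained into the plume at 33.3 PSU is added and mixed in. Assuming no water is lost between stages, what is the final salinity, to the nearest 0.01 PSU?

34.93 PSU

Mass of salt is conserved:
Initial salt = 49,600×36 = 1,785,600
After stage 1: salt = 1,785,600 + 643×0.3 = 1,785,792.9; volume = 50,243 m³; S = 35.543 PSU
After stage 2: salt = 1,785,792.9 + 18,700×33.3 = 2,408,502.9; volume = 68,943 m³
S = 2,408,502.9 / 68,943 = 34.9347 PSU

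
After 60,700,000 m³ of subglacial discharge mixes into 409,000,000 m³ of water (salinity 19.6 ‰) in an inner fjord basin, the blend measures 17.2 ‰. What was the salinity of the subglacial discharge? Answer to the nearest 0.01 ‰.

1.03 ‰

Salt balance: 409,000,000×19.6 + 60,700,000×S = 469,700,000×17.2
8,016,400,000 + 60,700,000·S = 8,078,840,000
S = (8,078,840,000 − 8,016,400,000) / 60,700,000 = 1.0287 ‰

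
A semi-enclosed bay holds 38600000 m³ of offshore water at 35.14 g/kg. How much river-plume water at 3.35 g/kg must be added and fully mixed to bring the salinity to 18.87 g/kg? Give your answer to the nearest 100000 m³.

Salt balance: 38,600,000×35.14 + V×3.35 = (38,600,000+V)×18.87
1,356,404,000 + 3.35V = 728,382,000 + 18.87V
628,022,000 = 15.52V
V = 40,465,335.05 m³

40500000 m³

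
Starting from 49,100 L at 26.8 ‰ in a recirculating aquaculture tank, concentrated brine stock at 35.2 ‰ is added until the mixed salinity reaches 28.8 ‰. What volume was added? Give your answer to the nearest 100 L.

15300 L

Salt balance: 49,100×26.8 + V×35.2 = (49,100+V)×28.8
1,315,880 + 35.2V = 1,414,080 + 28.8V
98,200 = 6.4V
V = 15,343.75 L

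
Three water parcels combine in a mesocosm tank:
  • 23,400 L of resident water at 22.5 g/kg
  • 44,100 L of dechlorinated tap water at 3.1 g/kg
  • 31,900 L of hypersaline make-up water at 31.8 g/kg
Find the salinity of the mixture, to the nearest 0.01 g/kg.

16.88 g/kg

Conserving salt mass:
salt = 23,400×22.5 + 44,100×3.1 + 31,900×31.8 = 526,500 + 136,710 + 1,014,420 = 1,677,630
volume = 23,400 + 44,100 + 31,900 = 99,400 L
S = 1,677,630 / 99,400 = 16.8776 g/kg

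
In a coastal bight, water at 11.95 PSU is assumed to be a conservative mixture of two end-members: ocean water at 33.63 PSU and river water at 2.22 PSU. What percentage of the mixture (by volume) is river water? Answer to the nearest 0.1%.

Let f be the freshwater fraction. Salt balance per unit volume:
f×2.22 + (1−f)×33.63 = 11.95
f = (33.63 − 11.95) / (33.63 − 2.22) = 21.68/31.41 = 0.6902

69.0%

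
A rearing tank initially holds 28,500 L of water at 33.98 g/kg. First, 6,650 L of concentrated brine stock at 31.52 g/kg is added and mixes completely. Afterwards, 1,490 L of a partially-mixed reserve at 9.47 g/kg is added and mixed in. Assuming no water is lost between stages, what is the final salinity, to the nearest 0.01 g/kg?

32.54 g/kg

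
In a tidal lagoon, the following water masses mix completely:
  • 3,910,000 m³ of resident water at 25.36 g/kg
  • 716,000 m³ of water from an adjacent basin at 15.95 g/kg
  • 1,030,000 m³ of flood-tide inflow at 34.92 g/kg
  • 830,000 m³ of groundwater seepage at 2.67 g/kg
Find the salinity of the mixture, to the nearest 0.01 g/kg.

Mass of salt is conserved:
salt = 3,910,000×25.36 + 716,000×15.95 + 1,030,000×34.92 + 830,000×2.67 = 99,157,600 + 11,420,200 + 35,967,600 + 2,216,100 = 148,761,500
volume = 3,910,000 + 716,000 + 1,030,000 + 830,000 = 6,486,000 m³
S = 148,761,500 / 6,486,000 = 22.9358 g/kg

22.94 g/kg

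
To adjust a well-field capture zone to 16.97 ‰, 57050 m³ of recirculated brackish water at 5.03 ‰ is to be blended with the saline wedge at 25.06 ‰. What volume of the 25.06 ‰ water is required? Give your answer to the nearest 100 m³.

84200 m³

Salt balance: 57,050×5.03 + V×25.06 = (57,050+V)×16.97
286,961.5 + 25.06V = 968,138.5 + 16.97V
681,177 = 8.09V
V = 84,199.88 m³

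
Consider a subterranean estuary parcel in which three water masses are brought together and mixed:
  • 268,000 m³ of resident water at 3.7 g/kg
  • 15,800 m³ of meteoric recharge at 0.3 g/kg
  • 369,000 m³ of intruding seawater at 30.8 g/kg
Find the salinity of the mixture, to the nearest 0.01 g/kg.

Conserving salt mass:
salt = 268,000×3.7 + 15,800×0.3 + 369,000×30.8 = 991,600 + 4,740 + 11,365,200 = 12,361,540
volume = 268,000 + 15,800 + 369,000 = 652,800 m³
S = 12,361,540 / 652,800 = 18.9362 g/kg

18.94 g/kg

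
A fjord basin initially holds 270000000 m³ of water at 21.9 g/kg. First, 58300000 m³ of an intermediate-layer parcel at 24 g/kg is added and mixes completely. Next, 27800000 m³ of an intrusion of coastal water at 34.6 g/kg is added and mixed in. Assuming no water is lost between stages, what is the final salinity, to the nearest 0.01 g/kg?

Total salt / total volume:
Initial salt = 270,000,000×21.9 = 5,913,000,000
After stage 1: salt = 5,913,000,000 + 58,300,000×24 = 7,312,200,000; volume = 328,300,000 m³; S = 22.273 g/kg
After stage 2: salt = 7,312,200,000 + 27,800,000×34.6 = 8,274,080,000; volume = 356,100,000 m³
S = 8,274,080,000 / 356,100,000 = 23.2353 g/kg

23.24 g/kg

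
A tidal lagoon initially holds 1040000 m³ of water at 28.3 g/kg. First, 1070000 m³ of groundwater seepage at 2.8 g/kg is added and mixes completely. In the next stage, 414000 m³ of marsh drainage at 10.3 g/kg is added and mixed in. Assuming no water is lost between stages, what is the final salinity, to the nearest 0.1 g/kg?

Salt balance:
Initial salt = 1,040,000×28.3 = 29,432,000
After stage 1: salt = 29,432,000 + 1,070,000×2.8 = 32,428,000; volume = 2,110,000 m³; S = 15.369 g/kg
After stage 2: salt = 32,428,000 + 414,000×10.3 = 36,692,200; volume = 2,524,000 m³
S = 36,692,200 / 2,524,000 = 14.5373 g/kg

14.5 g/kg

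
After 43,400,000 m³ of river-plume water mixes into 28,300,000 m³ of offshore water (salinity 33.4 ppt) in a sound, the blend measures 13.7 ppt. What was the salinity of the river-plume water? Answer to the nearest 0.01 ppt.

Salt balance: 28,300,000×33.4 + 43,400,000×S = 71,700,000×13.7
945,220,000 + 43,400,000·S = 982,290,000
S = (982,290,000 − 945,220,000) / 43,400,000 = 0.8541 ppt

0.85 ppt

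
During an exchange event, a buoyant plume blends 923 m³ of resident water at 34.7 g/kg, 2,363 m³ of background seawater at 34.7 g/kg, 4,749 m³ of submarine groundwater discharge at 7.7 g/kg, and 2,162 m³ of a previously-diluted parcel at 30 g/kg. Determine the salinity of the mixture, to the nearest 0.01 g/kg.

Weighted by volume,
salt = 923×34.7 + 2,363×34.7 + 4,749×7.7 + 2,162×30 = 32,028.1 + 81,996.1 + 36,567.3 + 64,860 = 215,451.5
volume = 923 + 2,363 + 4,749 + 2,162 = 10,197 m³
S = 215,451.5 / 10,197 = 21.1289 g/kg

21.13 g/kg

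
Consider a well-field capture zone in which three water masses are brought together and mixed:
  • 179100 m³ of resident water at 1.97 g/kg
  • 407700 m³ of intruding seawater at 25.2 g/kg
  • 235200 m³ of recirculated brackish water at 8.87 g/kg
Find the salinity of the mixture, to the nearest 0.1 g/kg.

Total salt / total volume:
salt = 179,100×1.97 + 407,700×25.2 + 235,200×8.87 = 352,827 + 10,274,040 + 2,086,224 = 12,713,091
volume = 179,100 + 407,700 + 235,200 = 822,000 m³
S = 12,713,091 / 822,000 = 15.466 g/kg

15.5 g/kg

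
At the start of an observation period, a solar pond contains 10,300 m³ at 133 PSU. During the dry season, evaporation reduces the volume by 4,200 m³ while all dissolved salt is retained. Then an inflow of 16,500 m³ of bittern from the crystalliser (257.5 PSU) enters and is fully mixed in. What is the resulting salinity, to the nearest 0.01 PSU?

After evaporation: salt = 10,300×133 = 1,369,900; volume = 10,300 − 4,200 = 6,100 m³
After mixing: salt = 1,369,900 + 16,500×257.5 = 5,618,650; volume = 6,100 + 16,500 = 22,600 m³
S = 5,618,650 / 22,600 = 248.6128 PSU

248.61 PSU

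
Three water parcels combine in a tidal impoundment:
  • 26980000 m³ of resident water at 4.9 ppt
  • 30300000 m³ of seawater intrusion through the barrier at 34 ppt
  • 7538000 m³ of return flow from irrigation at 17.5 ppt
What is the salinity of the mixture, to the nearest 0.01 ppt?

19.97 ppt

By conservation of dissolved salt,
salt = 26,980,000×4.9 + 30,300,000×34 + 7,538,000×17.5 = 132,202,000 + 1,030,200,000 + 131,915,000 = 1,294,317,000
volume = 26,980,000 + 30,300,000 + 7,538,000 = 64,818,000 m³
S = 1,294,317,000 / 64,818,000 = 19.9685 ppt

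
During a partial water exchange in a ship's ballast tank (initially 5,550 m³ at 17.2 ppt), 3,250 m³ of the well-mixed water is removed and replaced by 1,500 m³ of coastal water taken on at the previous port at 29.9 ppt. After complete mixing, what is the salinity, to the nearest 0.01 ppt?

22.21 ppt

Remaining after removal: 2,300 m³ at 17.2 ppt (salt = 39,560)
After addition: salt = 39,560 + 1,500×29.9 = 84,410; volume = 3,800 m³
S = 84,410 / 3,800 = 22.2132 ppt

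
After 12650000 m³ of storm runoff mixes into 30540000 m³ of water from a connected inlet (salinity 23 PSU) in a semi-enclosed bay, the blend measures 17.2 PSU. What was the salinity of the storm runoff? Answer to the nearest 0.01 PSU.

Salt balance: 30,540,000×23 + 12,650,000×S = 43,190,000×17.2
702,420,000 + 12,650,000·S = 742,868,000
S = (742,868,000 − 702,420,000) / 12,650,000 = 3.1975 PSU

3.20 PSU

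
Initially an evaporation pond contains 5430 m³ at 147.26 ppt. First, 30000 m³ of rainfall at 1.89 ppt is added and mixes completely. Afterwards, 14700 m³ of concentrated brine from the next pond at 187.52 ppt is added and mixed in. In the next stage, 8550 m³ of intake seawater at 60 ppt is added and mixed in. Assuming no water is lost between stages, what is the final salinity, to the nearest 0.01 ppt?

70.31 ppt

Conserving salt mass:
Initial salt = 5,430×147.26 = 799,621.8
After stage 1: salt = 799,621.8 + 30,000×1.89 = 856,321.8; volume = 35,430 m³; S = 24.169 ppt
After stage 2: salt = 856,321.8 + 14,700×187.52 = 3,612,865.8; volume = 50,130 m³; S = 72.07 ppt
After stage 3: salt = 3,612,865.8 + 8,550×60 = 4,125,865.8; volume = 58,680 m³
S = 4,125,865.8 / 58,680 = 70.3113 ppt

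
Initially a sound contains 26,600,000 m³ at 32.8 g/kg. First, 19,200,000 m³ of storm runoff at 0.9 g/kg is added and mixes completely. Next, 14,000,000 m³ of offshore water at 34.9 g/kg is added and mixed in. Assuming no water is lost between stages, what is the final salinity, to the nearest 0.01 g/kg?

23.05 g/kg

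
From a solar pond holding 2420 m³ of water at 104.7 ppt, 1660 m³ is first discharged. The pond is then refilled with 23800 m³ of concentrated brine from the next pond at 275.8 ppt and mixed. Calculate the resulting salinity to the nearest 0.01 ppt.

270.51 ppt

Remaining after removal: 760 m³ at 104.7 ppt (salt = 79,572)
After addition: salt = 79,572 + 23,800×275.8 = 6,643,612; volume = 24,560 m³
S = 6,643,612 / 24,560 = 270.5054 ppt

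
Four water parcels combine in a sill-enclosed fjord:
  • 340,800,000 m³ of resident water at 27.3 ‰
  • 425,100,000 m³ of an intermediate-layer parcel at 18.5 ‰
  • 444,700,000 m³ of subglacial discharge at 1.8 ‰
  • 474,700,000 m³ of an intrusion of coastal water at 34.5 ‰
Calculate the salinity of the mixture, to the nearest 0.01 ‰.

Weighted by volume,
salt = 340,800,000×27.3 + 425,100,000×18.5 + 444,700,000×1.8 + 474,700,000×34.5 = 9,303,840,000 + 7,864,350,000 + 800,460,000 + 16,377,150,000 = 34,345,800,000
volume = 340,800,000 + 425,100,000 + 444,700,000 + 474,700,000 = 1,685,300,000 m³
S = 34,345,800,000 / 1,685,300,000 = 20.3796 ‰

20.38 ‰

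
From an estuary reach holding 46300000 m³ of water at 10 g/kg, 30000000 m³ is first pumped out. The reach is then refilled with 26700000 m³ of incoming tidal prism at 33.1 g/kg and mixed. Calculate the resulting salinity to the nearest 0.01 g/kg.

24.34 g/kg

Remaining after removal: 16,300,000 m³ at 10 g/kg (salt = 163,000,000)
After addition: salt = 163,000,000 + 26,700,000×33.1 = 1,046,770,000; volume = 43,000,000 m³
S = 1,046,770,000 / 43,000,000 = 24.3435 g/kg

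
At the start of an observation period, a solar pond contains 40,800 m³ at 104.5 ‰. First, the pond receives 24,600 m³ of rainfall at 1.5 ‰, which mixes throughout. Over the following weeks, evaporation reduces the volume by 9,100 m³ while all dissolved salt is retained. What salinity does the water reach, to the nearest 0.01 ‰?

After mixing: salt = 40,800×104.5 + 24,600×1.5 = 4,300,500; volume = 65,400 m³
After evaporation: salt unchanged = 4,300,500; volume = 65,400 − 9,100 = 56,300 m³
S = 4,300,500 / 56,300 = 76.3854 ‰

76.39 ‰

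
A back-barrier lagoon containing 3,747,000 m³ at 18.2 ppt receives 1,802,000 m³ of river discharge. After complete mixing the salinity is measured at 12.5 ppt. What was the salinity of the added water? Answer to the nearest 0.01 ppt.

0.65 ppt

Salt balance: 3,747,000×18.2 + 1,802,000×S = 5,549,000×12.5
68,195,400 + 1,802,000·S = 69,362,500
S = (69,362,500 − 68,195,400) / 1,802,000 = 0.6477 ppt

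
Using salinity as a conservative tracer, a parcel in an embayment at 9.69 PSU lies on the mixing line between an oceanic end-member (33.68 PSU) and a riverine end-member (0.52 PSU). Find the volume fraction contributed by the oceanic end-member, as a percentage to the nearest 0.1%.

Let g be the oceanic fraction. Salt balance per unit volume:
g×33.68 + (1−g)×0.52 = 9.69
g = (9.69 − 0.52) / (33.68 − 0.52) = 9.17/33.16 = 0.2765

27.7%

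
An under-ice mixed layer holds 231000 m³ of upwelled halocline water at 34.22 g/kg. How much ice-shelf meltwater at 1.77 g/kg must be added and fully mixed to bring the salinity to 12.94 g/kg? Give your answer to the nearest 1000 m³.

440000 m³

Salt balance: 231,000×34.22 + V×1.77 = (231,000+V)×12.94
7,904,820 + 1.77V = 2,989,140 + 12.94V
4,915,680 = 11.17V
V = 440,078.78 m³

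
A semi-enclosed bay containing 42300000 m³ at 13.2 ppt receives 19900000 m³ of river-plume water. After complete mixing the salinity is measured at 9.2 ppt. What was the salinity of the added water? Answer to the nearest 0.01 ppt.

Salt balance: 42,300,000×13.2 + 19,900,000×S = 62,200,000×9.2
558,360,000 + 19,900,000·S = 572,240,000
S = (572,240,000 − 558,360,000) / 19,900,000 = 0.6975 ppt

0.70 ppt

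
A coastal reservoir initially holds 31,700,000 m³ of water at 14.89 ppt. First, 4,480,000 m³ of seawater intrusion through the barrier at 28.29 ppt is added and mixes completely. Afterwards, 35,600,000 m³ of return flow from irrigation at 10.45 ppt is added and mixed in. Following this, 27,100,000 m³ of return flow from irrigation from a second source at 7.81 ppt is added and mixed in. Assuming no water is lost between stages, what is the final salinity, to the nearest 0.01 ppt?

Mass of salt is conserved:
Initial salt = 31,700,000×14.89 = 472,013,000
After stage 1: salt = 472,013,000 + 4,480,000×28.29 = 598,752,200; volume = 36,180,000 m³; S = 16.549 ppt
After stage 2: salt = 598,752,200 + 35,600,000×10.45 = 970,772,200; volume = 71,780,000 m³; S = 13.524 ppt
After stage 3: salt = 970,772,200 + 27,100,000×7.81 = 1,182,423,200; volume = 98,880,000 m³
S = 1,182,423,200 / 98,880,000 = 11.9582 ppt

11.96 ppt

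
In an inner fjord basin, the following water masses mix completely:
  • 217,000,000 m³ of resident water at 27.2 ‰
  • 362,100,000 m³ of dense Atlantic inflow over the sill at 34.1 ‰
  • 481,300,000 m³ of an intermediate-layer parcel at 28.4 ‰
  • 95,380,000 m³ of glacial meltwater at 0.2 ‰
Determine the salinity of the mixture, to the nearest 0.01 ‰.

27.63 ‰

Salt balance:
salt = 217,000,000×27.2 + 362,100,000×34.1 + 481,300,000×28.4 + 95,380,000×0.2 = 5,902,400,000 + 12,347,610,000 + 13,668,920,000 + 19,076,000 = 31,938,006,000
volume = 217,000,000 + 362,100,000 + 481,300,000 + 95,380,000 = 1,155,780,000 m³
S = 31,938,006,000 / 1,155,780,000 = 27.6333 ‰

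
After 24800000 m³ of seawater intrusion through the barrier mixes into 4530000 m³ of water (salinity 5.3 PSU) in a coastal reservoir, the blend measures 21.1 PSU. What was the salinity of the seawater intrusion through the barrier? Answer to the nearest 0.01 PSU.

23.99 PSU

Salt balance: 4,530,000×5.3 + 24,800,000×S = 29,330,000×21.1
24,009,000 + 24,800,000·S = 618,863,000
S = (618,863,000 − 24,009,000) / 24,800,000 = 23.986 PSU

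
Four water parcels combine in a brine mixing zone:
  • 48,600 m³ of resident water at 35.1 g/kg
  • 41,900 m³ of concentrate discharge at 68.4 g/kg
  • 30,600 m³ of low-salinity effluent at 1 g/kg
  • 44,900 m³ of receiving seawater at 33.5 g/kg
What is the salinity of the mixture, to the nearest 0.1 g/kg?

Weighted by volume,
salt = 48,600×35.1 + 41,900×68.4 + 30,600×1 + 44,900×33.5 = 1,705,860 + 2,865,960 + 30,600 + 1,504,150 = 6,106,570
volume = 48,600 + 41,900 + 30,600 + 44,900 = 166,000 m³
S = 6,106,570 / 166,000 = 36.787 g/kg

36.8 g/kg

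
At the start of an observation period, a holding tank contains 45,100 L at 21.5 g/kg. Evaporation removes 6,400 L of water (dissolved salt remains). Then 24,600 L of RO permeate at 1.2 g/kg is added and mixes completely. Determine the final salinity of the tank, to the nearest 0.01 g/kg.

After evaporation: salt = 45,100×21.5 = 969,650; volume = 45,100 − 6,400 = 38,700 L
After mixing: salt = 969,650 + 24,600×1.2 = 999,170; volume = 38,700 + 24,600 = 63,300 L
S = 999,170 / 63,300 = 15.7847 g/kg

15.78 g/kg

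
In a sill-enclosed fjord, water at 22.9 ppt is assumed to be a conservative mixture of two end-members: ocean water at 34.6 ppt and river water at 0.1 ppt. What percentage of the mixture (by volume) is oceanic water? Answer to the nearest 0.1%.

Let g be the oceanic fraction. Salt balance per unit volume:
g×34.6 + (1−g)×0.1 = 22.9
g = (22.9 − 0.1) / (34.6 − 0.1) = 22.8/34.5 = 0.6609

66.1%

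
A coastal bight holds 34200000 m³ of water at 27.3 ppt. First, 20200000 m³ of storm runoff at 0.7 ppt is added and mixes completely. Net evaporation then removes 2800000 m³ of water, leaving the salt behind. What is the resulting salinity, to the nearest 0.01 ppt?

After mixing: salt = 34,200,000×27.3 + 20,200,000×0.7 = 947,800,000; volume = 54,400,000 m³
After evaporation: salt unchanged = 947,800,000; volume = 54,400,000 − 2,800,000 = 51,600,000 m³
S = 947,800,000 / 51,600,000 = 18.3682 ppt

18.37 ppt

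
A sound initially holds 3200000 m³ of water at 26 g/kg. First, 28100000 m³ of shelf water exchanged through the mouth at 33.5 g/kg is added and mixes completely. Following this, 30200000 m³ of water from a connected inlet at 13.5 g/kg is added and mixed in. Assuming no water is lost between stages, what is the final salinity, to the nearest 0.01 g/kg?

Total salt / total volume:
Initial salt = 3,200,000×26 = 83,200,000
After stage 1: salt = 83,200,000 + 28,100,000×33.5 = 1,024,550,000; volume = 31,300,000 m³; S = 32.733 g/kg
After stage 2: salt = 1,024,550,000 + 30,200,000×13.5 = 1,432,250,000; volume = 61,500,000 m³
S = 1,432,250,000 / 61,500,000 = 23.2886 g/kg

23.29 g/kg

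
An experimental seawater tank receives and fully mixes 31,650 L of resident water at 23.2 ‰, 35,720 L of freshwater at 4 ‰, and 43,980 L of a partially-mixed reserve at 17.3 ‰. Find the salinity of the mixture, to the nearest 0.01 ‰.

14.71 ‰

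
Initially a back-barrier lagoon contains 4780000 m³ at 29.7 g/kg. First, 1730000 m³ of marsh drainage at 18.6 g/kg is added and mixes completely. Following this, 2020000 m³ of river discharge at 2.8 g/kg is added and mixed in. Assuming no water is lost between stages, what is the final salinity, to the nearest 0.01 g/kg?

21.08 g/kg

Salt balance:
Initial salt = 4,780,000×29.7 = 141,966,000
After stage 1: salt = 141,966,000 + 1,730,000×18.6 = 174,144,000; volume = 6,510,000 m³; S = 26.75 g/kg
After stage 2: salt = 174,144,000 + 2,020,000×2.8 = 179,800,000; volume = 8,530,000 m³
S = 179,800,000 / 8,530,000 = 21.0785 g/kg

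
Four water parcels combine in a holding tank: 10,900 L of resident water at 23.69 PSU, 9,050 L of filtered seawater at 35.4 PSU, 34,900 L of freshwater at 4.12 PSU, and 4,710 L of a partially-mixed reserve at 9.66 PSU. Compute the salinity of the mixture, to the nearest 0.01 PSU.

12.89 PSU

Total salt / total volume:
salt = 10,900×23.69 + 9,050×35.4 + 34,900×4.12 + 4,710×9.66 = 258,221 + 320,370 + 143,788 + 45,498.6 = 767,877.6
volume = 10,900 + 9,050 + 34,900 + 4,710 = 59,560 L
S = 767,877.6 / 59,560 = 12.8925 PSU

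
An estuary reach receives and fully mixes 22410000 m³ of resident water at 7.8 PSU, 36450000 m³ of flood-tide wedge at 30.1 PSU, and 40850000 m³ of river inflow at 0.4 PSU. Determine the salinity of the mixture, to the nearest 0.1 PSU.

Total salt / total volume:
salt = 22,410,000×7.8 + 36,450,000×30.1 + 40,850,000×0.4 = 174,798,000 + 1,097,145,000 + 16,340,000 = 1,288,283,000
volume = 22,410,000 + 36,450,000 + 40,850,000 = 99,710,000 m³
S = 1,288,283,000 / 99,710,000 = 12.92 PSU

12.9 PSU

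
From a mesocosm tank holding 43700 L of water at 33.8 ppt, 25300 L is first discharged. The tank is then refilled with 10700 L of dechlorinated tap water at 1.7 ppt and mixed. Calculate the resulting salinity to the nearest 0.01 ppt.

22.00 ppt

Remaining after removal: 18,400 L at 33.8 ppt (salt = 621,920)
After addition: salt = 621,920 + 10,700×1.7 = 640,110; volume = 29,100 L
S = 640,110 / 29,100 = 21.9969 ppt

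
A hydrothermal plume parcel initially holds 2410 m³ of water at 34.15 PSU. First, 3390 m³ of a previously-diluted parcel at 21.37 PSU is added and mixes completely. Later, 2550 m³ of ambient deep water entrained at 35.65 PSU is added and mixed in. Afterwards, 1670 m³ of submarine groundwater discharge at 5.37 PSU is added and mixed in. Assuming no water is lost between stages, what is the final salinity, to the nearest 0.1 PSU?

25.4 PSU

Salt balance:
Initial salt = 2,410×34.15 = 82,301.5
After stage 1: salt = 82,301.5 + 3,390×21.37 = 154,745.8; volume = 5,800 m³; S = 26.68 PSU
After stage 2: salt = 154,745.8 + 2,550×35.65 = 245,653.3; volume = 8,350 m³; S = 29.42 PSU
After stage 3: salt = 245,653.3 + 1,670×5.37 = 254,621.2; volume = 10,020 m³
S = 254,621.2 / 10,020 = 25.4113 PSU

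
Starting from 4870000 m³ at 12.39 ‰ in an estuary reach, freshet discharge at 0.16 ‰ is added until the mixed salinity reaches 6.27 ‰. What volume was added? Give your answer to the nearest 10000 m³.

4880000 m³

Salt balance: 4,870,000×12.39 + V×0.16 = (4,870,000+V)×6.27
60,339,300 + 0.16V = 30,534,900 + 6.27V
29,804,400 = 6.11V
V = 4,877,970.54 m³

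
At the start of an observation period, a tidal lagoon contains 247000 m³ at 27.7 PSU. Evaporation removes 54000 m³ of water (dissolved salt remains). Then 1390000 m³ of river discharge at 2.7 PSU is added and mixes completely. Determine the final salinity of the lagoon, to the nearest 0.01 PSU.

6.69 PSU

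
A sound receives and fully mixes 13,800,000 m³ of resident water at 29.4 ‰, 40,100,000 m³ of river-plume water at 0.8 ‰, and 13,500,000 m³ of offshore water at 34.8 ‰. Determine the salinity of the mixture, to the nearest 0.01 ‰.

13.47 ‰

Salt balance:
salt = 13,800,000×29.4 + 40,100,000×0.8 + 13,500,000×34.8 = 405,720,000 + 32,080,000 + 469,800,000 = 907,600,000
volume = 13,800,000 + 40,100,000 + 13,500,000 = 67,400,000 m³
S = 907,600,000 / 67,400,000 = 13.4659 ‰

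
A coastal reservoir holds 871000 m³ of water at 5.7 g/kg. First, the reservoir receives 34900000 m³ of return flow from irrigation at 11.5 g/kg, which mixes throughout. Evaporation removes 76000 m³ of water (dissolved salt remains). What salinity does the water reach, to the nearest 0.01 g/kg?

After mixing: salt = 871,000×5.7 + 34,900,000×11.5 = 406,314,700; volume = 35,771,000 m³
After evaporation: salt unchanged = 406,314,700; volume = 35,771,000 − 76,000 = 35,695,000 m³
S = 406,314,700 / 35,695,000 = 11.383 g/kg

11.38 g/kg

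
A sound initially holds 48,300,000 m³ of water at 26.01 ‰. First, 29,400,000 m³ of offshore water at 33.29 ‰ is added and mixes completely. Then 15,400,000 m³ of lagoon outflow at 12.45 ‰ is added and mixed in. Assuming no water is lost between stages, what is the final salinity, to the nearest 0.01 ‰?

26.07 ‰

Salt balance:
Initial salt = 48,300,000×26.01 = 1,256,283,000
After stage 1: salt = 1,256,283,000 + 29,400,000×33.29 = 2,235,009,000; volume = 77,700,000 m³; S = 28.765 ‰
After stage 2: salt = 2,235,009,000 + 15,400,000×12.45 = 2,426,739,000; volume = 93,100,000 m³
S = 2,426,739,000 / 93,100,000 = 26.0659 ‰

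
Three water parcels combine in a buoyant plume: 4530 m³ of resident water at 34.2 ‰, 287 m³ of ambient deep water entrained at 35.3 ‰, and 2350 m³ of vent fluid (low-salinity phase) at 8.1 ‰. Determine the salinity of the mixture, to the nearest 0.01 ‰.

Weighted by volume,
salt = 4,530×34.2 + 287×35.3 + 2,350×8.1 = 154,926 + 10,131.1 + 19,035 = 184,092.1
volume = 4,530 + 287 + 2,350 = 7,167 m³
S = 184,092.1 / 7,167 = 25.6861 ‰

25.69 ‰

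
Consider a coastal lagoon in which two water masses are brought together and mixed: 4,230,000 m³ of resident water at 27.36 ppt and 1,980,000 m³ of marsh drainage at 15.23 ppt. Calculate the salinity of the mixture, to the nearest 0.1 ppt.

By conservation of dissolved salt,
salt = 4,230,000×27.36 + 1,980,000×15.23 = 115,732,800 + 30,155,400 = 145,888,200
volume = 4,230,000 + 1,980,000 = 6,210,000 m³
S = 145,888,200 / 6,210,000 = 23.492 ppt

23.5 ppt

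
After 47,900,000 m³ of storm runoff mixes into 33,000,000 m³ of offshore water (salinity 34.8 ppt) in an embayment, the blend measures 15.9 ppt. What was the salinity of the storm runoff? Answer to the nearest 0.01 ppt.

2.88 ppt

Salt balance: 33,000,000×34.8 + 47,900,000×S = 80,900,000×15.9
1,148,400,000 + 47,900,000·S = 1,286,310,000
S = (1,286,310,000 − 1,148,400,000) / 47,900,000 = 2.8791 ppt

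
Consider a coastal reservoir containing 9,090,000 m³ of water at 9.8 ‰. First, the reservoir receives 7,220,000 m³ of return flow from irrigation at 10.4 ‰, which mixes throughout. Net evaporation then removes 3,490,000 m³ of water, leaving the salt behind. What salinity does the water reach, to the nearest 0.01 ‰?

12.81 ‰

After mixing: salt = 9,090,000×9.8 + 7,220,000×10.4 = 164,170,000; volume = 16,310,000 m³
After evaporation: salt unchanged = 164,170,000; volume = 16,310,000 − 3,490,000 = 12,820,000 m³
S = 164,170,000 / 12,820,000 = 12.8058 ‰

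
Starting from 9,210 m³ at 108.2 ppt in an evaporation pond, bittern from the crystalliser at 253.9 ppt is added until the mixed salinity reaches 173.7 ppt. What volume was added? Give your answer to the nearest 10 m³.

7520 m³

Salt balance: 9,210×108.2 + V×253.9 = (9,210+V)×173.7
996,522 + 253.9V = 1,599,777 + 173.7V
603,255 = 80.2V
V = 7,521.88 m³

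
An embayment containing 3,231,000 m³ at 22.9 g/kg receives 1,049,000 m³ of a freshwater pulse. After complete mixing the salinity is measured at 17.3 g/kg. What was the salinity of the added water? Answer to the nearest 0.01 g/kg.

0.05 g/kg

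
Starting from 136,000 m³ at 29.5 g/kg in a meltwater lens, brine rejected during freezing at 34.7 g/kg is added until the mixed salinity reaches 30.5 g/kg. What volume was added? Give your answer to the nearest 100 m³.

32400 m³

Salt balance: 136,000×29.5 + V×34.7 = (136,000+V)×30.5
4,012,000 + 34.7V = 4,148,000 + 30.5V
136,000 = 4.2V
V = 32,380.95 m³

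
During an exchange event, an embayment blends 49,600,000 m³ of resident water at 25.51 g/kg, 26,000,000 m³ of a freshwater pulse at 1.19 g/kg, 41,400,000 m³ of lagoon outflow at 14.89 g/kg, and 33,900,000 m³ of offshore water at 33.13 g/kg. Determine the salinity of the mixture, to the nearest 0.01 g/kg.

20.12 g/kg

Conserving salt mass:
salt = 49,600,000×25.51 + 26,000,000×1.19 + 41,400,000×14.89 + 33,900,000×33.13 = 1,265,296,000 + 30,940,000 + 616,446,000 + 1,123,107,000 = 3,035,789,000
volume = 49,600,000 + 26,000,000 + 41,400,000 + 33,900,000 = 150,900,000 m³
S = 3,035,789,000 / 150,900,000 = 20.1179 g/kg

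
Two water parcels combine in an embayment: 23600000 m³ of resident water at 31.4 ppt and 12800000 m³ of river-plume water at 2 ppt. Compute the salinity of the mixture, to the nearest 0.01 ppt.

21.06 ppt

By conservation of dissolved salt,
salt = 23,600,000×31.4 + 12,800,000×2 = 741,040,000 + 25,600,000 = 766,640,000
volume = 23,600,000 + 12,800,000 = 36,400,000 m³
S = 766,640,000 / 36,400,000 = 21.0615 ppt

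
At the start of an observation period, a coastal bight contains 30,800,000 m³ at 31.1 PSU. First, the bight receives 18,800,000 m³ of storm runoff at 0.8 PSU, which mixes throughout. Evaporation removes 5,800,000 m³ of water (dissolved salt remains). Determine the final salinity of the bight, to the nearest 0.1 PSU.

After mixing: salt = 30,800,000×31.1 + 18,800,000×0.8 = 972,920,000; volume = 49,600,000 m³
After evaporation: salt unchanged = 972,920,000; volume = 49,600,000 − 5,800,000 = 43,800,000 m³
S = 972,920,000 / 43,800,000 = 22.2128 PSU

22.2 PSU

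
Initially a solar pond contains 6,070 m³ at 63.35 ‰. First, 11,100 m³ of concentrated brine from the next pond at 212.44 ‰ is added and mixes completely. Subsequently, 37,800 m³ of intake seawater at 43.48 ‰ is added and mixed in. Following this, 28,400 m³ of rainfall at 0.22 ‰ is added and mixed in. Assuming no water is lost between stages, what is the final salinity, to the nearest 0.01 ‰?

52.69 ‰

Salt balance:
Initial salt = 6,070×63.35 = 384,534.5
After stage 1: salt = 384,534.5 + 11,100×212.44 = 2,742,618.5; volume = 17,170 m³; S = 159.733 ‰
After stage 2: salt = 2,742,618.5 + 37,800×43.48 = 4,386,162.5; volume = 54,970 m³; S = 79.792 ‰
After stage 3: salt = 4,386,162.5 + 28,400×0.22 = 4,392,410.5; volume = 83,370 m³
S = 4,392,410.5 / 83,370 = 52.6857 ‰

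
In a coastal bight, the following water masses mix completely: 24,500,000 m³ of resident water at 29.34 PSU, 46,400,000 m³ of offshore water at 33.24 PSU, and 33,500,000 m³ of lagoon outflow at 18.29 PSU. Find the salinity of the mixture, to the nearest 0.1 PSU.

Mass of salt is conserved:
salt = 24,500,000×29.34 + 46,400,000×33.24 + 33,500,000×18.29 = 718,830,000 + 1,542,336,000 + 612,715,000 = 2,873,881,000
volume = 24,500,000 + 46,400,000 + 33,500,000 = 104,400,000 m³
S = 2,873,881,000 / 104,400,000 = 27.528 PSU

27.5 PSU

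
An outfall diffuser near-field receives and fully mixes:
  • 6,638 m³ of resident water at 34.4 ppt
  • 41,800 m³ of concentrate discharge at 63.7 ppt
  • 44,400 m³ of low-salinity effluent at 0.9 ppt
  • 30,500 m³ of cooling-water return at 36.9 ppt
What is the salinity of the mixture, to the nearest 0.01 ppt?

32.89 ppt

Mass of salt is conserved:
salt = 6,638×34.4 + 41,800×63.7 + 44,400×0.9 + 30,500×36.9 = 228,347.2 + 2,662,660 + 39,960 + 1,125,450 = 4,056,417.2
volume = 6,638 + 41,800 + 44,400 + 30,500 = 123,338 m³
S = 4,056,417.2 / 123,338 = 32.8886 ppt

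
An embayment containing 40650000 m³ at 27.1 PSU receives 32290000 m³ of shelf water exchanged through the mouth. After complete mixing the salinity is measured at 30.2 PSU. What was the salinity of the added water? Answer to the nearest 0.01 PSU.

Salt balance: 40,650,000×27.1 + 32,290,000×S = 72,940,000×30.2
1,101,615,000 + 32,290,000·S = 2,202,788,000
S = (2,202,788,000 − 1,101,615,000) / 32,290,000 = 34.1026 PSU

34.10 PSU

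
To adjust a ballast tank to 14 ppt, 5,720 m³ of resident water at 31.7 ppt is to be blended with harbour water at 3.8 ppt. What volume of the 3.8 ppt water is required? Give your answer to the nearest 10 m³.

9930 m³

Salt balance: 5,720×31.7 + V×3.8 = (5,720+V)×14
181,324 + 3.8V = 80,080 + 14V
101,244 = 10.2V
V = 9,925.88 m³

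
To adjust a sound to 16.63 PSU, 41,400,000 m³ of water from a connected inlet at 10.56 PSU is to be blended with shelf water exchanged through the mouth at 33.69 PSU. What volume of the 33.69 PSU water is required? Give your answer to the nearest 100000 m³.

14700000 m³

Salt balance: 41,400,000×10.56 + V×33.69 = (41,400,000+V)×16.63
437,184,000 + 33.69V = 688,482,000 + 16.63V
251,298,000 = 17.06V
V = 14,730,246.19 m³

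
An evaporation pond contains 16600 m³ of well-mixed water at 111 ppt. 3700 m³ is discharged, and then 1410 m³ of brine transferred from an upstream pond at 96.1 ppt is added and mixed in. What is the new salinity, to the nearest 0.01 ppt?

Remaining after removal: 12,900 m³ at 111 ppt (salt = 1,431,900)
After addition: salt = 1,431,900 + 1,410×96.1 = 1,567,401; volume = 14,310 m³
S = 1,567,401 / 14,310 = 109.5319 ppt

109.53 ppt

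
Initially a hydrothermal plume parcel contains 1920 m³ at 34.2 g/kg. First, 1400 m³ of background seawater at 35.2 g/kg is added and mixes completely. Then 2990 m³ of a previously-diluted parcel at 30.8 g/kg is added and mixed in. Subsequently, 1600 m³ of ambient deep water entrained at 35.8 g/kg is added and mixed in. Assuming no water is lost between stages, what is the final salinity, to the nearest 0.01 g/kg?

Mass of salt is conserved:
Initial salt = 1,920×34.2 = 65,664
After stage 1: salt = 65,664 + 1,400×35.2 = 114,944; volume = 3,320 m³; S = 34.622 g/kg
After stage 2: salt = 114,944 + 2,990×30.8 = 207,036; volume = 6,310 m³; S = 32.811 g/kg
After stage 3: salt = 207,036 + 1,600×35.8 = 264,316; volume = 7,910 m³
S = 264,316 / 7,910 = 33.4154 g/kg

33.42 g/kg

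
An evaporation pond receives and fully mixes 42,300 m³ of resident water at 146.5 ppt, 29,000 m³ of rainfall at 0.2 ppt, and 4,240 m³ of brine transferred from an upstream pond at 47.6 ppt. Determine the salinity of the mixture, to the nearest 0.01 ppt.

84.78 ppt

Conserving salt mass:
salt = 42,300×146.5 + 29,000×0.2 + 4,240×47.6 = 6,196,950 + 5,800 + 201,824 = 6,404,574
volume = 42,300 + 29,000 + 4,240 = 75,540 m³
S = 6,404,574 / 75,540 = 84.7839 ppt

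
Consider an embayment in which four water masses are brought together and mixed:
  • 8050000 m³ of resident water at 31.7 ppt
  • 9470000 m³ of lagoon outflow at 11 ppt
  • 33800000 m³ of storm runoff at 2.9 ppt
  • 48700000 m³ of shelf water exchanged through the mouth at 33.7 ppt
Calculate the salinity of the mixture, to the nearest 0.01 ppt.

Total salt / total volume:
salt = 8,050,000×31.7 + 9,470,000×11 + 33,800,000×2.9 + 48,700,000×33.7 = 255,185,000 + 104,170,000 + 98,020,000 + 1,641,190,000 = 2,098,565,000
volume = 8,050,000 + 9,470,000 + 33,800,000 + 48,700,000 = 100,020,000 m³
S = 2,098,565,000 / 100,020,000 = 20.9815 ppt

20.98 ppt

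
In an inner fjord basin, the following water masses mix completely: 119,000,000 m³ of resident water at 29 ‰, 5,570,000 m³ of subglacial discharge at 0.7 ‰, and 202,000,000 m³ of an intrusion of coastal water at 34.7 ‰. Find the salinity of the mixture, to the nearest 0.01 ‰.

32.04 ‰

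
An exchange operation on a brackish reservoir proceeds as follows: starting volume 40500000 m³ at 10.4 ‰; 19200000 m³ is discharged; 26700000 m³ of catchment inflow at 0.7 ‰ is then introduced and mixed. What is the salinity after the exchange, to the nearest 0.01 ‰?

5.00 ‰

Remaining after removal: 21,300,000 m³ at 10.4 ‰ (salt = 221,520,000)
After addition: salt = 221,520,000 + 26,700,000×0.7 = 240,210,000; volume = 48,000,000 m³
S = 240,210,000 / 48,000,000 = 5.0044 ‰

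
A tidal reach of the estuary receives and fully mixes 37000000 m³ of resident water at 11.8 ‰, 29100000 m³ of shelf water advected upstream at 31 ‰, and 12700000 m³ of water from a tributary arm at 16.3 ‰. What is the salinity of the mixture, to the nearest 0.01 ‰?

Mass of salt is conserved:
salt = 37,000,000×11.8 + 29,100,000×31 + 12,700,000×16.3 = 436,600,000 + 902,100,000 + 207,010,000 = 1,545,710,000
volume = 37,000,000 + 29,100,000 + 12,700,000 = 78,800,000 m³
S = 1,545,710,000 / 78,800,000 = 19.6156 ‰

19.62 ‰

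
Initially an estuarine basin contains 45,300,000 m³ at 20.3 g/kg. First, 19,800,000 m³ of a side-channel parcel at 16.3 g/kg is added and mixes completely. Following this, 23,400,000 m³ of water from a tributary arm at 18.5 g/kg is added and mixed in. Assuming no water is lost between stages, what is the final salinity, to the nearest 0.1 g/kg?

18.9 g/kg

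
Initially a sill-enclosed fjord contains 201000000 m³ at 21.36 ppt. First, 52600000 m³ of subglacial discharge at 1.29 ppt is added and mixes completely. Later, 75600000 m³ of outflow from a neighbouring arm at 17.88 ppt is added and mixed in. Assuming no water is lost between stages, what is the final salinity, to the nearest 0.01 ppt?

By conservation of dissolved salt,
Initial salt = 201,000,000×21.36 = 4,293,360,000
After stage 1: salt = 4,293,360,000 + 52,600,000×1.29 = 4,361,214,000; volume = 253,600,000 m³; S = 17.197 ppt
After stage 2: salt = 4,361,214,000 + 75,600,000×17.88 = 5,712,942,000; volume = 329,200,000 m³
S = 5,712,942,000 / 329,200,000 = 17.354 ppt

17.35 ppt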